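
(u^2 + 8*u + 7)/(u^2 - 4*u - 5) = (u + 7)/(u - 5)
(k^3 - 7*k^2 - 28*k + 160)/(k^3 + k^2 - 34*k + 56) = (k^2 - 3*k - 40)/(k^2 + 5*k - 14)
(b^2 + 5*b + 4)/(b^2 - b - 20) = (b + 1)/(b - 5)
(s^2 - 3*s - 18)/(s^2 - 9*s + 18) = (s + 3)/(s - 3)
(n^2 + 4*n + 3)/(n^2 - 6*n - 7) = (n + 3)/(n - 7)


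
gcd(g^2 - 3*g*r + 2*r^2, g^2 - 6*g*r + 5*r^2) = -g + r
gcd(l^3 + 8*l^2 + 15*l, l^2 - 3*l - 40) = l + 5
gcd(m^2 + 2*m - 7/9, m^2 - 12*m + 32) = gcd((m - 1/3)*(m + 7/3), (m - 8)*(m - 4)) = 1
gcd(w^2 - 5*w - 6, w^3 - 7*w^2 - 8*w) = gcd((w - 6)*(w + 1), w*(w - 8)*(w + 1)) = w + 1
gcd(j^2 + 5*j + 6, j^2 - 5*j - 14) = j + 2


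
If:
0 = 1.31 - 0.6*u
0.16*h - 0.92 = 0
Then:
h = 5.75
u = 2.18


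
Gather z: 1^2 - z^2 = 1 - z^2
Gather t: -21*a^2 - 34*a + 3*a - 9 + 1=-21*a^2 - 31*a - 8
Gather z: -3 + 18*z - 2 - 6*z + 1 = 12*z - 4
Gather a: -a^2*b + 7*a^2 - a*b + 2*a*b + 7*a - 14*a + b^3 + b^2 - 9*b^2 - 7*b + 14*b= a^2*(7 - b) + a*(b - 7) + b^3 - 8*b^2 + 7*b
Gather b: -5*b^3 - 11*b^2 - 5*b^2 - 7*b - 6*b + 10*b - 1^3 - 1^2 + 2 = -5*b^3 - 16*b^2 - 3*b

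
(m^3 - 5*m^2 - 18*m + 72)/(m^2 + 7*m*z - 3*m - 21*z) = (m^2 - 2*m - 24)/(m + 7*z)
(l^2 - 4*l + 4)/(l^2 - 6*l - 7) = (-l^2 + 4*l - 4)/(-l^2 + 6*l + 7)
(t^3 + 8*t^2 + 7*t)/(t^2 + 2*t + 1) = t*(t + 7)/(t + 1)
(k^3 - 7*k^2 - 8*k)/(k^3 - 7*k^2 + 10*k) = (k^2 - 7*k - 8)/(k^2 - 7*k + 10)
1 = 1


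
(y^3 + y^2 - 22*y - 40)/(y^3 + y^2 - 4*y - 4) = (y^2 - y - 20)/(y^2 - y - 2)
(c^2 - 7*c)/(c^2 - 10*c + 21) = c/(c - 3)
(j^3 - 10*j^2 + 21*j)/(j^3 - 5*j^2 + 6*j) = (j - 7)/(j - 2)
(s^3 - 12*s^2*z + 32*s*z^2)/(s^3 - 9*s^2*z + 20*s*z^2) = (-s + 8*z)/(-s + 5*z)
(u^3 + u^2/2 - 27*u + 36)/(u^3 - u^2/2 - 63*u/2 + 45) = (u - 4)/(u - 5)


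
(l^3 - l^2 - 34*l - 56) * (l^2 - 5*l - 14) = l^5 - 6*l^4 - 43*l^3 + 128*l^2 + 756*l + 784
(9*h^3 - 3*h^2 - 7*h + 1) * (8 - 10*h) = -90*h^4 + 102*h^3 + 46*h^2 - 66*h + 8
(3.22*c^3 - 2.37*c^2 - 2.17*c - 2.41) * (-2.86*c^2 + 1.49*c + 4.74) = -9.2092*c^5 + 11.576*c^4 + 17.9377*c^3 - 7.5745*c^2 - 13.8767*c - 11.4234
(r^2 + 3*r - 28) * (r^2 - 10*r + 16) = r^4 - 7*r^3 - 42*r^2 + 328*r - 448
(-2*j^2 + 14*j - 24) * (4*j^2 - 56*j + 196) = -8*j^4 + 168*j^3 - 1272*j^2 + 4088*j - 4704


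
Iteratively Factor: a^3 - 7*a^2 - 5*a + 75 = (a - 5)*(a^2 - 2*a - 15) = (a - 5)^2*(a + 3)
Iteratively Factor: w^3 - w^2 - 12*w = (w)*(w^2 - w - 12) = w*(w - 4)*(w + 3)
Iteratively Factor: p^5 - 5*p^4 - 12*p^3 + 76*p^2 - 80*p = (p + 4)*(p^4 - 9*p^3 + 24*p^2 - 20*p) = (p - 2)*(p + 4)*(p^3 - 7*p^2 + 10*p) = (p - 5)*(p - 2)*(p + 4)*(p^2 - 2*p) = p*(p - 5)*(p - 2)*(p + 4)*(p - 2)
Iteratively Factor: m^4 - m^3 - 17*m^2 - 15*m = (m + 3)*(m^3 - 4*m^2 - 5*m) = m*(m + 3)*(m^2 - 4*m - 5) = m*(m - 5)*(m + 3)*(m + 1)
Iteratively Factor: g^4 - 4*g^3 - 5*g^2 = (g - 5)*(g^3 + g^2) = g*(g - 5)*(g^2 + g) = g^2*(g - 5)*(g + 1)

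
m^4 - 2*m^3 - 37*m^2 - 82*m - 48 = (m - 8)*(m + 1)*(m + 2)*(m + 3)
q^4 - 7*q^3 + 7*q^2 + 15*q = q*(q - 5)*(q - 3)*(q + 1)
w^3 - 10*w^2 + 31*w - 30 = (w - 5)*(w - 3)*(w - 2)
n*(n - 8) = n^2 - 8*n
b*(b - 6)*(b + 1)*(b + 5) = b^4 - 31*b^2 - 30*b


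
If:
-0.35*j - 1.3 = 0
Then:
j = -3.71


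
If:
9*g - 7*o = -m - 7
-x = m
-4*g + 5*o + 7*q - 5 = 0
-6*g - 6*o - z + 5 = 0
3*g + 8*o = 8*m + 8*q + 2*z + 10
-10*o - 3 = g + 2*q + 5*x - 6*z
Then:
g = -4028/23149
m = -40489/23149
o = 12186/23149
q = 5529/23149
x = 40489/23149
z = 66797/23149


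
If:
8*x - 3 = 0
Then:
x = 3/8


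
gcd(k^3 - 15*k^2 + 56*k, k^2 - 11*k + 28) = k - 7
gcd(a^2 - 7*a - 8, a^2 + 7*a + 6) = a + 1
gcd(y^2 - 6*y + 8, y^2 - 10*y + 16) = y - 2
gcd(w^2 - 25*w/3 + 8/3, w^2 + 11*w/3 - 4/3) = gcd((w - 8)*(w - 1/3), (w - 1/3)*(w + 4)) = w - 1/3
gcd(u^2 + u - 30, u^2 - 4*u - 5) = u - 5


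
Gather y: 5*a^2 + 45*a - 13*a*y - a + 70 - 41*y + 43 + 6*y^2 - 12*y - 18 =5*a^2 + 44*a + 6*y^2 + y*(-13*a - 53) + 95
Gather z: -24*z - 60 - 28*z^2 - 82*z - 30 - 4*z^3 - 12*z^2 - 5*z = -4*z^3 - 40*z^2 - 111*z - 90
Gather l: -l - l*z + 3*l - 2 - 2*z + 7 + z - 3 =l*(2 - z) - z + 2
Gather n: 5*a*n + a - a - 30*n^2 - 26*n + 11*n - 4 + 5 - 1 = -30*n^2 + n*(5*a - 15)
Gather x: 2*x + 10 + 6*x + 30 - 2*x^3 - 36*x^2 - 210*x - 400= -2*x^3 - 36*x^2 - 202*x - 360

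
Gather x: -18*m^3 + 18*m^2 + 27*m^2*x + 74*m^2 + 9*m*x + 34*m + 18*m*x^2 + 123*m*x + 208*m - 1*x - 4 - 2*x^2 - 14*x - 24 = -18*m^3 + 92*m^2 + 242*m + x^2*(18*m - 2) + x*(27*m^2 + 132*m - 15) - 28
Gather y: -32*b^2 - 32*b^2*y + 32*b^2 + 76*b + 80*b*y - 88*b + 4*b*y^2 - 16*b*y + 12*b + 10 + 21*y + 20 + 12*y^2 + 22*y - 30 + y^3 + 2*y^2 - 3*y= y^3 + y^2*(4*b + 14) + y*(-32*b^2 + 64*b + 40)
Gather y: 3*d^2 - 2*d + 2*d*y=3*d^2 + 2*d*y - 2*d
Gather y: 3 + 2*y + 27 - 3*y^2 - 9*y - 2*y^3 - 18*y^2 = -2*y^3 - 21*y^2 - 7*y + 30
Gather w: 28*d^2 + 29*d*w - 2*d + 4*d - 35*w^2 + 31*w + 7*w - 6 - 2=28*d^2 + 2*d - 35*w^2 + w*(29*d + 38) - 8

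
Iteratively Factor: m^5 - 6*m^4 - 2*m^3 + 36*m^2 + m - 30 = (m - 5)*(m^4 - m^3 - 7*m^2 + m + 6) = (m - 5)*(m + 2)*(m^3 - 3*m^2 - m + 3) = (m - 5)*(m - 3)*(m + 2)*(m^2 - 1) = (m - 5)*(m - 3)*(m + 1)*(m + 2)*(m - 1)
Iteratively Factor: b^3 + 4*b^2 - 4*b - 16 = (b + 4)*(b^2 - 4) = (b - 2)*(b + 4)*(b + 2)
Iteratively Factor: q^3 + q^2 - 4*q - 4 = (q + 2)*(q^2 - q - 2) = (q + 1)*(q + 2)*(q - 2)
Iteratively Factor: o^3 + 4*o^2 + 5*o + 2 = (o + 1)*(o^2 + 3*o + 2) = (o + 1)*(o + 2)*(o + 1)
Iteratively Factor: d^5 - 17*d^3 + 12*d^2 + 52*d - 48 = (d + 4)*(d^4 - 4*d^3 - d^2 + 16*d - 12) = (d - 2)*(d + 4)*(d^3 - 2*d^2 - 5*d + 6) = (d - 3)*(d - 2)*(d + 4)*(d^2 + d - 2) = (d - 3)*(d - 2)*(d + 2)*(d + 4)*(d - 1)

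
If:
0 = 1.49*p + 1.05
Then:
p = -0.70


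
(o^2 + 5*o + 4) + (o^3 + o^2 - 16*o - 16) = o^3 + 2*o^2 - 11*o - 12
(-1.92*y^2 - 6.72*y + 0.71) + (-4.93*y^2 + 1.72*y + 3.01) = -6.85*y^2 - 5.0*y + 3.72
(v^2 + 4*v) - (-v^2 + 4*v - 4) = 2*v^2 + 4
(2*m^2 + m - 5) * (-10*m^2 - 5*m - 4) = -20*m^4 - 20*m^3 + 37*m^2 + 21*m + 20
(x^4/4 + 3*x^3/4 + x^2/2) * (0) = 0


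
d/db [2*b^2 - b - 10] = 4*b - 1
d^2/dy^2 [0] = 0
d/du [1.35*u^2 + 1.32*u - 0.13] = 2.7*u + 1.32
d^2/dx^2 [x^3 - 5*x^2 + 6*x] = 6*x - 10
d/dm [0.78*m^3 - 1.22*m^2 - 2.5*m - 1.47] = 2.34*m^2 - 2.44*m - 2.5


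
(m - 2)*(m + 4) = m^2 + 2*m - 8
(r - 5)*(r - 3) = r^2 - 8*r + 15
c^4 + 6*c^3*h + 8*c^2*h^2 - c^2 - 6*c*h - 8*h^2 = (c - 1)*(c + 1)*(c + 2*h)*(c + 4*h)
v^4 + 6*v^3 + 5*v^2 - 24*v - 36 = (v - 2)*(v + 2)*(v + 3)^2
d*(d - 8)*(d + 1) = d^3 - 7*d^2 - 8*d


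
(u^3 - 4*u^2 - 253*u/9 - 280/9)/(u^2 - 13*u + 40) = (u^2 + 4*u + 35/9)/(u - 5)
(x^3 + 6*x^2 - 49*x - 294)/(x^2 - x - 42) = x + 7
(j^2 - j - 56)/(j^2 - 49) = (j - 8)/(j - 7)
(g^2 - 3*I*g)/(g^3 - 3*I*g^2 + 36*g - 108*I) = g/(g^2 + 36)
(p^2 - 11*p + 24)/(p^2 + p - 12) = (p - 8)/(p + 4)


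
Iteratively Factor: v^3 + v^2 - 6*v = (v - 2)*(v^2 + 3*v) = v*(v - 2)*(v + 3)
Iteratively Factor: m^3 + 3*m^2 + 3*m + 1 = (m + 1)*(m^2 + 2*m + 1) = (m + 1)^2*(m + 1)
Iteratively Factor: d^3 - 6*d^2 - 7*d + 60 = (d + 3)*(d^2 - 9*d + 20) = (d - 4)*(d + 3)*(d - 5)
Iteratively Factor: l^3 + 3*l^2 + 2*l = (l + 2)*(l^2 + l) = (l + 1)*(l + 2)*(l)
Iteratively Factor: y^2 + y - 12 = (y + 4)*(y - 3)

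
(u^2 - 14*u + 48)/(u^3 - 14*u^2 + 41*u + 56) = (u - 6)/(u^2 - 6*u - 7)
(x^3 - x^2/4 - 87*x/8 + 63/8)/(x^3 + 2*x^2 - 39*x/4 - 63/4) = (4*x - 3)/(2*(2*x + 3))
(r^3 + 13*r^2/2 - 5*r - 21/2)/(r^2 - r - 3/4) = 2*(r^2 + 8*r + 7)/(2*r + 1)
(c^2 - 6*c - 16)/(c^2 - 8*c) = (c + 2)/c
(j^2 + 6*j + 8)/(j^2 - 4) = (j + 4)/(j - 2)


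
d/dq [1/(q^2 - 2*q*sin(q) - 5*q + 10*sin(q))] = (2*q*cos(q) - 2*q + 2*sin(q) - 10*cos(q) + 5)/((q - 5)^2*(q - 2*sin(q))^2)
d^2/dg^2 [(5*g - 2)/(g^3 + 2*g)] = 2*(15*g^5 - 12*g^4 - 10*g^3 - 12*g^2 - 8)/(g^3*(g^6 + 6*g^4 + 12*g^2 + 8))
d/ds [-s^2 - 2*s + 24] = -2*s - 2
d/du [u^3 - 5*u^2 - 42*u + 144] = 3*u^2 - 10*u - 42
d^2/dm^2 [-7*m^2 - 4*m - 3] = -14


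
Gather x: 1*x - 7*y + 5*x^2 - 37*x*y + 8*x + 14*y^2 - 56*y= 5*x^2 + x*(9 - 37*y) + 14*y^2 - 63*y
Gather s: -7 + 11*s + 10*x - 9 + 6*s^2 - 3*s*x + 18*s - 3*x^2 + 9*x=6*s^2 + s*(29 - 3*x) - 3*x^2 + 19*x - 16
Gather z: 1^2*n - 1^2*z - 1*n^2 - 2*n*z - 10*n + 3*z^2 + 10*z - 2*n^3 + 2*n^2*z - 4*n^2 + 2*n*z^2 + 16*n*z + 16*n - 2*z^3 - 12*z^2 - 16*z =-2*n^3 - 5*n^2 + 7*n - 2*z^3 + z^2*(2*n - 9) + z*(2*n^2 + 14*n - 7)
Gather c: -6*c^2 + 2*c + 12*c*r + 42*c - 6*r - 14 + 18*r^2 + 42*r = -6*c^2 + c*(12*r + 44) + 18*r^2 + 36*r - 14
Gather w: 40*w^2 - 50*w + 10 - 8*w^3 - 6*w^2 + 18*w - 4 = -8*w^3 + 34*w^2 - 32*w + 6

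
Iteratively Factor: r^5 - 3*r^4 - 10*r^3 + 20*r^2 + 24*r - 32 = (r - 1)*(r^4 - 2*r^3 - 12*r^2 + 8*r + 32) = (r - 1)*(r + 2)*(r^3 - 4*r^2 - 4*r + 16) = (r - 4)*(r - 1)*(r + 2)*(r^2 - 4) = (r - 4)*(r - 1)*(r + 2)^2*(r - 2)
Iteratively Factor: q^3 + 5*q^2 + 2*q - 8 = (q + 2)*(q^2 + 3*q - 4) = (q - 1)*(q + 2)*(q + 4)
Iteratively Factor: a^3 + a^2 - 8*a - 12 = (a - 3)*(a^2 + 4*a + 4) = (a - 3)*(a + 2)*(a + 2)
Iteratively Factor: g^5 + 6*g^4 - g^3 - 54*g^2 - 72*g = (g + 4)*(g^4 + 2*g^3 - 9*g^2 - 18*g) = (g + 3)*(g + 4)*(g^3 - g^2 - 6*g) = (g + 2)*(g + 3)*(g + 4)*(g^2 - 3*g) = g*(g + 2)*(g + 3)*(g + 4)*(g - 3)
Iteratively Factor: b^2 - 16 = (b - 4)*(b + 4)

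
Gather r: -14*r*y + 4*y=-14*r*y + 4*y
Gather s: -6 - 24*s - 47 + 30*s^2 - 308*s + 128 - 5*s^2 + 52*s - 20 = 25*s^2 - 280*s + 55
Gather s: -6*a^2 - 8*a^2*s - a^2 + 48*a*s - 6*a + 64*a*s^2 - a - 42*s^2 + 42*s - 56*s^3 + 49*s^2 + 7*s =-7*a^2 - 7*a - 56*s^3 + s^2*(64*a + 7) + s*(-8*a^2 + 48*a + 49)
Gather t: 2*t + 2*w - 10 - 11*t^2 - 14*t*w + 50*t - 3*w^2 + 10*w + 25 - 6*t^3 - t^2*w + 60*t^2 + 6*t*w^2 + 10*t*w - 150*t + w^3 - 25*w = -6*t^3 + t^2*(49 - w) + t*(6*w^2 - 4*w - 98) + w^3 - 3*w^2 - 13*w + 15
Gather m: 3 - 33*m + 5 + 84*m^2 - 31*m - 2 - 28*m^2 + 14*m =56*m^2 - 50*m + 6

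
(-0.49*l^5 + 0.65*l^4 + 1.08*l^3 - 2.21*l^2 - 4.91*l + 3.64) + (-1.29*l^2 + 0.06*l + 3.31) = -0.49*l^5 + 0.65*l^4 + 1.08*l^3 - 3.5*l^2 - 4.85*l + 6.95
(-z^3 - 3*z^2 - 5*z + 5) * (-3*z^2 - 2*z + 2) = 3*z^5 + 11*z^4 + 19*z^3 - 11*z^2 - 20*z + 10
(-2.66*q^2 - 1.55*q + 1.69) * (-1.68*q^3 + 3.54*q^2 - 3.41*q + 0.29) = 4.4688*q^5 - 6.8124*q^4 + 0.744400000000001*q^3 + 10.4967*q^2 - 6.2124*q + 0.4901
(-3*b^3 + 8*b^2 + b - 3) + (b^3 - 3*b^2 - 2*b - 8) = -2*b^3 + 5*b^2 - b - 11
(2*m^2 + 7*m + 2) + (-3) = 2*m^2 + 7*m - 1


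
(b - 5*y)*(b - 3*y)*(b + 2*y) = b^3 - 6*b^2*y - b*y^2 + 30*y^3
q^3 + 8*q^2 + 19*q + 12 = (q + 1)*(q + 3)*(q + 4)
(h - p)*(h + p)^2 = h^3 + h^2*p - h*p^2 - p^3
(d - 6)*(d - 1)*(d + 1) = d^3 - 6*d^2 - d + 6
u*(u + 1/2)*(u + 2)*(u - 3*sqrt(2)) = u^4 - 3*sqrt(2)*u^3 + 5*u^3/2 - 15*sqrt(2)*u^2/2 + u^2 - 3*sqrt(2)*u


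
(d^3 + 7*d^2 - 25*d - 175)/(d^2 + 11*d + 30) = (d^2 + 2*d - 35)/(d + 6)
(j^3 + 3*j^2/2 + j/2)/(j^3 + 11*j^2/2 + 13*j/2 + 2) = j/(j + 4)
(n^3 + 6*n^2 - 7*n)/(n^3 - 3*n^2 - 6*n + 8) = n*(n + 7)/(n^2 - 2*n - 8)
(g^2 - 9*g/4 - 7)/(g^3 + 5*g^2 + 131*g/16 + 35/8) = 4*(g - 4)/(4*g^2 + 13*g + 10)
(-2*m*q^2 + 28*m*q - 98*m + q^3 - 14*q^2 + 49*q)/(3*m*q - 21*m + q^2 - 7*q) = (-2*m*q + 14*m + q^2 - 7*q)/(3*m + q)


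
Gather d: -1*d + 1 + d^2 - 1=d^2 - d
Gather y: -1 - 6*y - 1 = -6*y - 2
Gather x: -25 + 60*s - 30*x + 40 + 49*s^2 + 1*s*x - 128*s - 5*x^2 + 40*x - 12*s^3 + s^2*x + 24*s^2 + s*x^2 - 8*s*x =-12*s^3 + 73*s^2 - 68*s + x^2*(s - 5) + x*(s^2 - 7*s + 10) + 15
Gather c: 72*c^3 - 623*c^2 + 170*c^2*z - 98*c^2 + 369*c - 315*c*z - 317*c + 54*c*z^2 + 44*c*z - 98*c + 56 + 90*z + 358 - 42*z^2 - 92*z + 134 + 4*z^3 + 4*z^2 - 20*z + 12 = 72*c^3 + c^2*(170*z - 721) + c*(54*z^2 - 271*z - 46) + 4*z^3 - 38*z^2 - 22*z + 560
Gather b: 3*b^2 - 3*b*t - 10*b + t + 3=3*b^2 + b*(-3*t - 10) + t + 3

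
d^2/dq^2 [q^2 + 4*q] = 2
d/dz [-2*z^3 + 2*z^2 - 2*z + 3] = -6*z^2 + 4*z - 2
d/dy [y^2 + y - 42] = 2*y + 1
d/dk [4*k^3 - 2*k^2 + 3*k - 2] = 12*k^2 - 4*k + 3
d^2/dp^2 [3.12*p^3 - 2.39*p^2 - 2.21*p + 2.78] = 18.72*p - 4.78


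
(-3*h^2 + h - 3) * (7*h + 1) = -21*h^3 + 4*h^2 - 20*h - 3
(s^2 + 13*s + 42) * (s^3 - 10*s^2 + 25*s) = s^5 + 3*s^4 - 63*s^3 - 95*s^2 + 1050*s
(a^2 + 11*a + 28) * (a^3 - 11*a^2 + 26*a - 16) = a^5 - 67*a^3 - 38*a^2 + 552*a - 448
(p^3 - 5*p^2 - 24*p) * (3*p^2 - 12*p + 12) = 3*p^5 - 27*p^4 + 228*p^2 - 288*p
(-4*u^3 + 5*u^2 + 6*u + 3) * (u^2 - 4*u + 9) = -4*u^5 + 21*u^4 - 50*u^3 + 24*u^2 + 42*u + 27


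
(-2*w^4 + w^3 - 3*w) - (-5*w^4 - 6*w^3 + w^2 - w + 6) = 3*w^4 + 7*w^3 - w^2 - 2*w - 6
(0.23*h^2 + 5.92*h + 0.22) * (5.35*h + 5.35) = 1.2305*h^3 + 32.9025*h^2 + 32.849*h + 1.177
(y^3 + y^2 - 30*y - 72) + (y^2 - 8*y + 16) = y^3 + 2*y^2 - 38*y - 56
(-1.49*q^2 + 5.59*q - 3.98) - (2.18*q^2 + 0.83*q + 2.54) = -3.67*q^2 + 4.76*q - 6.52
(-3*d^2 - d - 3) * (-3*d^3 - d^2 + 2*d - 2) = 9*d^5 + 6*d^4 + 4*d^3 + 7*d^2 - 4*d + 6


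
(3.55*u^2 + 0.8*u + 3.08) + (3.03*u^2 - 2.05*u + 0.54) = 6.58*u^2 - 1.25*u + 3.62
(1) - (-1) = 2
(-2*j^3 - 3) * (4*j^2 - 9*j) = -8*j^5 + 18*j^4 - 12*j^2 + 27*j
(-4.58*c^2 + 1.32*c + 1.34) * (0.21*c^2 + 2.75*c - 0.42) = -0.9618*c^4 - 12.3178*c^3 + 5.835*c^2 + 3.1306*c - 0.5628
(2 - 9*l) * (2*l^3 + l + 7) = -18*l^4 + 4*l^3 - 9*l^2 - 61*l + 14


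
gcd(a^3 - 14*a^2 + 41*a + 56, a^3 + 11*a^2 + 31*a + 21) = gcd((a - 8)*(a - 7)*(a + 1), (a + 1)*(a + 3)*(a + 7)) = a + 1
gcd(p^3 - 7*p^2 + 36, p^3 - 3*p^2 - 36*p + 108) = p^2 - 9*p + 18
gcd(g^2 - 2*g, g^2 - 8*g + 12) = g - 2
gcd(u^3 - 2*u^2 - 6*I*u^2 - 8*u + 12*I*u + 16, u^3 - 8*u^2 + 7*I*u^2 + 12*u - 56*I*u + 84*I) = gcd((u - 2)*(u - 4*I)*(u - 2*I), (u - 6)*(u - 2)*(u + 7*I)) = u - 2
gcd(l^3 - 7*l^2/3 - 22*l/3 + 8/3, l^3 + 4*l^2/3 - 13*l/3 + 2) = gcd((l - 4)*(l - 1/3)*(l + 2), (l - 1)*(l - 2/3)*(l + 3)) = 1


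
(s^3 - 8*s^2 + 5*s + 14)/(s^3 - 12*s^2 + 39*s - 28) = (s^2 - s - 2)/(s^2 - 5*s + 4)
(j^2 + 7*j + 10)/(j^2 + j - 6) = (j^2 + 7*j + 10)/(j^2 + j - 6)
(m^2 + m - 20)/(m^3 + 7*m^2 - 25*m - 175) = (m - 4)/(m^2 + 2*m - 35)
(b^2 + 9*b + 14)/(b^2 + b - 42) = (b + 2)/(b - 6)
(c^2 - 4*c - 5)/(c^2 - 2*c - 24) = (-c^2 + 4*c + 5)/(-c^2 + 2*c + 24)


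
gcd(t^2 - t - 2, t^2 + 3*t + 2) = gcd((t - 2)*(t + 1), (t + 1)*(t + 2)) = t + 1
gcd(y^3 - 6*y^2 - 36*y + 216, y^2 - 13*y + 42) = y - 6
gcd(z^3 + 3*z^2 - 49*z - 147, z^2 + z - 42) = z + 7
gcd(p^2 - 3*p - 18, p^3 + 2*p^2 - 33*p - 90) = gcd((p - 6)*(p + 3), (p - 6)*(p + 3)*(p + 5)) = p^2 - 3*p - 18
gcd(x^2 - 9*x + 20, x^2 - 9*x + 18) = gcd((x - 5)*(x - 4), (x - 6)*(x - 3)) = 1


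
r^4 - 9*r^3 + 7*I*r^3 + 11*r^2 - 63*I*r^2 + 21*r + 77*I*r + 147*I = (r - 7)*(r - 3)*(r + 1)*(r + 7*I)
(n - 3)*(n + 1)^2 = n^3 - n^2 - 5*n - 3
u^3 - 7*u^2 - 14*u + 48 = (u - 8)*(u - 2)*(u + 3)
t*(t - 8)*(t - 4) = t^3 - 12*t^2 + 32*t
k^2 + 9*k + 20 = (k + 4)*(k + 5)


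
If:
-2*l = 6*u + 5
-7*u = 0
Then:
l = -5/2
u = 0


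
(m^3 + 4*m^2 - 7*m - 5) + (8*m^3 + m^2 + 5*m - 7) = 9*m^3 + 5*m^2 - 2*m - 12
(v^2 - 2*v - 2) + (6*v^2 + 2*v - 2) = 7*v^2 - 4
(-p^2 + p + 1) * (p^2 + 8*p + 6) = -p^4 - 7*p^3 + 3*p^2 + 14*p + 6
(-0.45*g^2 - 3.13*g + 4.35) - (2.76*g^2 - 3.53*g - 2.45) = -3.21*g^2 + 0.4*g + 6.8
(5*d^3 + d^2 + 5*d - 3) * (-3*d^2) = -15*d^5 - 3*d^4 - 15*d^3 + 9*d^2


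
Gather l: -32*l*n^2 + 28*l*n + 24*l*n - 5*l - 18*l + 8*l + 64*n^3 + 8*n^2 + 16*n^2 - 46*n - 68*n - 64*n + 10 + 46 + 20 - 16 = l*(-32*n^2 + 52*n - 15) + 64*n^3 + 24*n^2 - 178*n + 60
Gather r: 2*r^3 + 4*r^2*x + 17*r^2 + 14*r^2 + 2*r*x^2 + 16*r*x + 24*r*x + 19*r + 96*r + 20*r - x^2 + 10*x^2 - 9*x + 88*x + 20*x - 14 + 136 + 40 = 2*r^3 + r^2*(4*x + 31) + r*(2*x^2 + 40*x + 135) + 9*x^2 + 99*x + 162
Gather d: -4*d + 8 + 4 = 12 - 4*d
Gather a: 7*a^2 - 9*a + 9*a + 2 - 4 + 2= 7*a^2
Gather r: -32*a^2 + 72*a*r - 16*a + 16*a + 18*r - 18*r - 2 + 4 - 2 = -32*a^2 + 72*a*r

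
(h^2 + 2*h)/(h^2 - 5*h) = (h + 2)/(h - 5)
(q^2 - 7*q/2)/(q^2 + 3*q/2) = (2*q - 7)/(2*q + 3)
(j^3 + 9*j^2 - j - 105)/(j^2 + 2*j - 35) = (j^2 + 2*j - 15)/(j - 5)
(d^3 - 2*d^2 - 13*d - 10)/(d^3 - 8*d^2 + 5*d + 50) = (d + 1)/(d - 5)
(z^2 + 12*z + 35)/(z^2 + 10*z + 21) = (z + 5)/(z + 3)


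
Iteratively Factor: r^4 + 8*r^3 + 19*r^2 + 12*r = (r + 1)*(r^3 + 7*r^2 + 12*r) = (r + 1)*(r + 3)*(r^2 + 4*r) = (r + 1)*(r + 3)*(r + 4)*(r)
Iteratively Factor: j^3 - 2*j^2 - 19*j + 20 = (j - 1)*(j^2 - j - 20) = (j - 1)*(j + 4)*(j - 5)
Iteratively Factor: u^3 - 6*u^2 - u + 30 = (u + 2)*(u^2 - 8*u + 15) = (u - 3)*(u + 2)*(u - 5)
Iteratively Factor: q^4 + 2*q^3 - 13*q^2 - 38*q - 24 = (q + 1)*(q^3 + q^2 - 14*q - 24) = (q + 1)*(q + 2)*(q^2 - q - 12) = (q - 4)*(q + 1)*(q + 2)*(q + 3)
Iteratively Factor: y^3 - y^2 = (y)*(y^2 - y) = y^2*(y - 1)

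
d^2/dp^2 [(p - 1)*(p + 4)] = 2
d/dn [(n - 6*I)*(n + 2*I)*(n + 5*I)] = 3*n^2 + 2*I*n + 32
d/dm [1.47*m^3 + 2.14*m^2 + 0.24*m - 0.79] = 4.41*m^2 + 4.28*m + 0.24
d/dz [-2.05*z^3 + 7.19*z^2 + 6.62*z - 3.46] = -6.15*z^2 + 14.38*z + 6.62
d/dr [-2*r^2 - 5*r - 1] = -4*r - 5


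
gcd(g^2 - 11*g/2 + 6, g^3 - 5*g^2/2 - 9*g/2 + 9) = g - 3/2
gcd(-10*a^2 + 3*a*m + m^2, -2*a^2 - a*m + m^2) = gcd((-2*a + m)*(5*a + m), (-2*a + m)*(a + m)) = 2*a - m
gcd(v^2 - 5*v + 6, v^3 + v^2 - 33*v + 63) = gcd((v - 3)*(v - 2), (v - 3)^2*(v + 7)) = v - 3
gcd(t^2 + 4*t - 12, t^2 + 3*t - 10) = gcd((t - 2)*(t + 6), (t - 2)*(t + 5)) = t - 2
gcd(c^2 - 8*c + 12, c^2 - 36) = c - 6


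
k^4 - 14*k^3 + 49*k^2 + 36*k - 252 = (k - 7)*(k - 6)*(k - 3)*(k + 2)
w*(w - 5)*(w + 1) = w^3 - 4*w^2 - 5*w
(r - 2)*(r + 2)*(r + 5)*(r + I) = r^4 + 5*r^3 + I*r^3 - 4*r^2 + 5*I*r^2 - 20*r - 4*I*r - 20*I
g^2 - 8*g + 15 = (g - 5)*(g - 3)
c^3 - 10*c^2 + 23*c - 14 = (c - 7)*(c - 2)*(c - 1)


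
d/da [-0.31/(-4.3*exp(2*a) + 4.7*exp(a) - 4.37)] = (1.457 - 2.666*exp(a))*exp(a)/(4.3*exp(2*a) - 4.7*exp(a) + 4.37)^2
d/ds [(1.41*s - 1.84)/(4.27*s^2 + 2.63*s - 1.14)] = (-6.0207*s^2 + 15.7136*s + 3.2318)/(18.2329*s^4 + 22.4602*s^3 - 2.8187*s^2 - 5.9964*s + 1.2996)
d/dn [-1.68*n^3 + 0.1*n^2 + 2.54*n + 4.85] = -5.04*n^2 + 0.2*n + 2.54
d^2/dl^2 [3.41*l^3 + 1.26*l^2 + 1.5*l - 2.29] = 20.46*l + 2.52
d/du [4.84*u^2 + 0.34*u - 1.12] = 9.68*u + 0.34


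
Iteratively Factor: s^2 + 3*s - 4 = (s - 1)*(s + 4)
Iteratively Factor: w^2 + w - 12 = (w - 3)*(w + 4)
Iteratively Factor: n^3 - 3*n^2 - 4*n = (n)*(n^2 - 3*n - 4) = n*(n - 4)*(n + 1)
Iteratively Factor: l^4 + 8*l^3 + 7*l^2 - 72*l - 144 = (l + 4)*(l^3 + 4*l^2 - 9*l - 36) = (l + 3)*(l + 4)*(l^2 + l - 12) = (l - 3)*(l + 3)*(l + 4)*(l + 4)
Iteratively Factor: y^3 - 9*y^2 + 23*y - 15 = (y - 1)*(y^2 - 8*y + 15) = (y - 3)*(y - 1)*(y - 5)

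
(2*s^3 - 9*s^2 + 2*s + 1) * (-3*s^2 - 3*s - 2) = -6*s^5 + 21*s^4 + 17*s^3 + 9*s^2 - 7*s - 2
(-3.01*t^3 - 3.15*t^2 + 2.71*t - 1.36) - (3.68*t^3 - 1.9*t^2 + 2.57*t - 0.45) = -6.69*t^3 - 1.25*t^2 + 0.14*t - 0.91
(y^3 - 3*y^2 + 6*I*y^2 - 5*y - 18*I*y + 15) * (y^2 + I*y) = y^5 - 3*y^4 + 7*I*y^4 - 11*y^3 - 21*I*y^3 + 33*y^2 - 5*I*y^2 + 15*I*y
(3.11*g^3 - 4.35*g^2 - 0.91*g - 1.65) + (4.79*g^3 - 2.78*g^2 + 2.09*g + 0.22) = 7.9*g^3 - 7.13*g^2 + 1.18*g - 1.43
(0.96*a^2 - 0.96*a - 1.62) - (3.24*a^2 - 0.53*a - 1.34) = -2.28*a^2 - 0.43*a - 0.28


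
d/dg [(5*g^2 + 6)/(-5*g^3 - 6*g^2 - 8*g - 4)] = (25*g^4 + 50*g^2 + 32*g + 48)/(25*g^6 + 60*g^5 + 116*g^4 + 136*g^3 + 112*g^2 + 64*g + 16)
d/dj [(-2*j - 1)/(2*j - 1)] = 4/(2*j - 1)^2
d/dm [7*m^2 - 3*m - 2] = 14*m - 3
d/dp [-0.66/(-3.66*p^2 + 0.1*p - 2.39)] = (0.066 - 4.8312*p)/(3.66*p^2 - 0.1*p + 2.39)^2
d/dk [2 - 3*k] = -3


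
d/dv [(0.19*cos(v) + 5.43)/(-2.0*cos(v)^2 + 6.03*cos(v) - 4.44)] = (-0.38*cos(v)^2 - 21.72*cos(v) + 33.5865)*sin(v)/(4.0*cos(v)^4 - 24.12*cos(v)^3 + 54.1209*cos(v)^2 - 53.5464*cos(v) + 19.7136)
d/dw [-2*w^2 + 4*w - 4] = 4 - 4*w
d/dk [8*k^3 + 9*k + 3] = 24*k^2 + 9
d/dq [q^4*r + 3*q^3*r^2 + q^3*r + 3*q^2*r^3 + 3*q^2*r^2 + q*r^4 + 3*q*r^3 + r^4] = r*(4*q^3 + 9*q^2*r + 3*q^2 + 6*q*r^2 + 6*q*r + r^3 + 3*r^2)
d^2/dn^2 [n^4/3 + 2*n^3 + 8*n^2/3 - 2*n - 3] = 4*n^2 + 12*n + 16/3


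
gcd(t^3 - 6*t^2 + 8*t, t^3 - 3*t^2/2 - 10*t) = t^2 - 4*t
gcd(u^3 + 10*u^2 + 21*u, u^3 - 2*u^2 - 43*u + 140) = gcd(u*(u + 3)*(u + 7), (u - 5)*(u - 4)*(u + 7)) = u + 7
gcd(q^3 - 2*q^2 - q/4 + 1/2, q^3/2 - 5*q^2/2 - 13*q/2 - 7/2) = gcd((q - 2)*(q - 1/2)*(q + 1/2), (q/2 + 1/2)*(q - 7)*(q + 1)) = 1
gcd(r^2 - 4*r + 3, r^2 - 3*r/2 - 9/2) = r - 3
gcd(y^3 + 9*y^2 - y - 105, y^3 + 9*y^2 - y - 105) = y^3 + 9*y^2 - y - 105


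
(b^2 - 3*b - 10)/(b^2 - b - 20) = (b + 2)/(b + 4)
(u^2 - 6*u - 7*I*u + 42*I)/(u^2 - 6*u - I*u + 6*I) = (u - 7*I)/(u - I)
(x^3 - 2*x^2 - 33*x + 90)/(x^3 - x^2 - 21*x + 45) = (x^2 + x - 30)/(x^2 + 2*x - 15)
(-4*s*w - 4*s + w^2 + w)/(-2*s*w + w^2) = (4*s*w + 4*s - w^2 - w)/(w*(2*s - w))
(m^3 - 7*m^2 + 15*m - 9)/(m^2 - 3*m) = m - 4 + 3/m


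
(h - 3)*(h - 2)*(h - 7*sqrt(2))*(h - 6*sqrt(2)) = h^4 - 13*sqrt(2)*h^3 - 5*h^3 + 90*h^2 + 65*sqrt(2)*h^2 - 420*h - 78*sqrt(2)*h + 504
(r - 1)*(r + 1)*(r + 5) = r^3 + 5*r^2 - r - 5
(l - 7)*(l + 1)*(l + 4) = l^3 - 2*l^2 - 31*l - 28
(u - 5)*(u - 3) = u^2 - 8*u + 15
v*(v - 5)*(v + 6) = v^3 + v^2 - 30*v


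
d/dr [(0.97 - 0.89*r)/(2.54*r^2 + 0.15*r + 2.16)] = (2.2606*r^2 - 4.9276*r - 2.0679)/(6.4516*r^4 + 0.762*r^3 + 10.9953*r^2 + 0.648*r + 4.6656)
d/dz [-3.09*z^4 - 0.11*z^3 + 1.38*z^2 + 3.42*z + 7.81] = -12.36*z^3 - 0.33*z^2 + 2.76*z + 3.42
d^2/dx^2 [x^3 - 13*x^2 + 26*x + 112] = 6*x - 26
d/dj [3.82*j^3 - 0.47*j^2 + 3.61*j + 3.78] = 11.46*j^2 - 0.94*j + 3.61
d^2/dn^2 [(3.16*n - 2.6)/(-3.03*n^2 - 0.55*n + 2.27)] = (-(3.16*n - 2.6)*(6.06*n + 0.55)*(12.12*n + 1.1) + (57.4488*n - 12.28)*(3.03*n^2 + 0.55*n - 2.27))/(3.03*n^2 + 0.55*n - 2.27)^3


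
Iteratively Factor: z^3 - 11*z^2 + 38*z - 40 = (z - 2)*(z^2 - 9*z + 20) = (z - 4)*(z - 2)*(z - 5)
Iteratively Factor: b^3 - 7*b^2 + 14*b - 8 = (b - 4)*(b^2 - 3*b + 2) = (b - 4)*(b - 2)*(b - 1)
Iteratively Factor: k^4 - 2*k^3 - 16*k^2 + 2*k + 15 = (k + 3)*(k^3 - 5*k^2 - k + 5) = (k - 1)*(k + 3)*(k^2 - 4*k - 5) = (k - 5)*(k - 1)*(k + 3)*(k + 1)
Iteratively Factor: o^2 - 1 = (o - 1)*(o + 1)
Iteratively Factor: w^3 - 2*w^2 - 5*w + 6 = (w - 1)*(w^2 - w - 6) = (w - 3)*(w - 1)*(w + 2)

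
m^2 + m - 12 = (m - 3)*(m + 4)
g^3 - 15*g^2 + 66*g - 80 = (g - 8)*(g - 5)*(g - 2)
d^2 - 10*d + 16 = (d - 8)*(d - 2)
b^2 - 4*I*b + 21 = (b - 7*I)*(b + 3*I)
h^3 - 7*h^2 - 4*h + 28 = (h - 7)*(h - 2)*(h + 2)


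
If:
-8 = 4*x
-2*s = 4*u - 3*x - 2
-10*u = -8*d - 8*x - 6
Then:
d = 5*u/4 + 5/4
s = -2*u - 2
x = -2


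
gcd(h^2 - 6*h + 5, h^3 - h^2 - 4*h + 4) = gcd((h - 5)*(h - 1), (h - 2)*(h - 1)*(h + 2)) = h - 1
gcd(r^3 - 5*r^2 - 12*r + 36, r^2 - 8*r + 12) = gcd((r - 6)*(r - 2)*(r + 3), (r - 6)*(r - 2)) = r^2 - 8*r + 12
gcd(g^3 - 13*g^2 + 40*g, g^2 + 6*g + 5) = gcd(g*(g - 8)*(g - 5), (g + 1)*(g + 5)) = 1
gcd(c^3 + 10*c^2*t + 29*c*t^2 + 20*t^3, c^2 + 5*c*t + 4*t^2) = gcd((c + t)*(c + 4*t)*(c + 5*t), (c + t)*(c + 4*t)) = c^2 + 5*c*t + 4*t^2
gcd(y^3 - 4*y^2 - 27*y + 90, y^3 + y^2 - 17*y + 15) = y^2 + 2*y - 15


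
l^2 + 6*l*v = l*(l + 6*v)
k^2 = k^2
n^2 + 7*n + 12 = (n + 3)*(n + 4)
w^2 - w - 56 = (w - 8)*(w + 7)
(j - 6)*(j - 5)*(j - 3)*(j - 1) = j^4 - 15*j^3 + 77*j^2 - 153*j + 90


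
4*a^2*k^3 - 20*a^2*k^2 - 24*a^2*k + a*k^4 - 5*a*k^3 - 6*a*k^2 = k*(4*a + k)*(k - 6)*(a*k + a)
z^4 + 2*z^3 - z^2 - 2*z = z*(z - 1)*(z + 1)*(z + 2)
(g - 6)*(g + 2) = g^2 - 4*g - 12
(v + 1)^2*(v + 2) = v^3 + 4*v^2 + 5*v + 2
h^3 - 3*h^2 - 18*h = h*(h - 6)*(h + 3)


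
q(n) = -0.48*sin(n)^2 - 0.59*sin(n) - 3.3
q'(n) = -0.96*sin(n)*cos(n) - 0.59*cos(n)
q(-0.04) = -3.28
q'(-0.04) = -0.55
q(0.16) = -3.41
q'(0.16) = -0.73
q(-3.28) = -3.39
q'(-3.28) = 0.72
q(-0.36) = -3.15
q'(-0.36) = -0.24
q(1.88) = -4.30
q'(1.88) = 0.46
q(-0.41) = -3.14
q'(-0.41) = -0.19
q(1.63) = -4.37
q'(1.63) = 0.09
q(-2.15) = -3.14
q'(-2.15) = -0.12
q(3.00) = -3.39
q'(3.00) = 0.72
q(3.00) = -3.39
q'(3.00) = 0.72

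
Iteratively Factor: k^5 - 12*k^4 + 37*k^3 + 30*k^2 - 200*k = (k + 2)*(k^4 - 14*k^3 + 65*k^2 - 100*k) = (k - 5)*(k + 2)*(k^3 - 9*k^2 + 20*k) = (k - 5)^2*(k + 2)*(k^2 - 4*k) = k*(k - 5)^2*(k + 2)*(k - 4)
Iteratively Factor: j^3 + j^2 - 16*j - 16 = (j + 4)*(j^2 - 3*j - 4) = (j + 1)*(j + 4)*(j - 4)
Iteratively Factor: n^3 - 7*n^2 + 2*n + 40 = (n + 2)*(n^2 - 9*n + 20) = (n - 5)*(n + 2)*(n - 4)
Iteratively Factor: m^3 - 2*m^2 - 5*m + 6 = (m - 3)*(m^2 + m - 2) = (m - 3)*(m + 2)*(m - 1)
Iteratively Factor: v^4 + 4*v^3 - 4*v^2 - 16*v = (v + 2)*(v^3 + 2*v^2 - 8*v) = (v - 2)*(v + 2)*(v^2 + 4*v) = (v - 2)*(v + 2)*(v + 4)*(v)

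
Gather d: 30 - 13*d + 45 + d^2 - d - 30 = d^2 - 14*d + 45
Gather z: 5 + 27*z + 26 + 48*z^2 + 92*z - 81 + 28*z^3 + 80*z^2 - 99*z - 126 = 28*z^3 + 128*z^2 + 20*z - 176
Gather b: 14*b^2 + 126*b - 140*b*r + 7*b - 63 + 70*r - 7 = 14*b^2 + b*(133 - 140*r) + 70*r - 70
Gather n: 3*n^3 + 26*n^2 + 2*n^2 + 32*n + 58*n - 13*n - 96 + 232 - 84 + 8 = 3*n^3 + 28*n^2 + 77*n + 60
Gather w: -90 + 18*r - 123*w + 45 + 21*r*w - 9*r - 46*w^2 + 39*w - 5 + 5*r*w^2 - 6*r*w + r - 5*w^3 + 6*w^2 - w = 10*r - 5*w^3 + w^2*(5*r - 40) + w*(15*r - 85) - 50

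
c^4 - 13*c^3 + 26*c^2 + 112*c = c*(c - 8)*(c - 7)*(c + 2)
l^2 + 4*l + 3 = (l + 1)*(l + 3)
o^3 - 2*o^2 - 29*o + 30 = (o - 6)*(o - 1)*(o + 5)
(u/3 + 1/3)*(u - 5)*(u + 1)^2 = u^4/3 - 2*u^3/3 - 4*u^2 - 14*u/3 - 5/3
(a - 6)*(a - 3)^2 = a^3 - 12*a^2 + 45*a - 54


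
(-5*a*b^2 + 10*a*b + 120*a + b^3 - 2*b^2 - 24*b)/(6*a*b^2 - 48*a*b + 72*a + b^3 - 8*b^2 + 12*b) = (-5*a*b - 20*a + b^2 + 4*b)/(6*a*b - 12*a + b^2 - 2*b)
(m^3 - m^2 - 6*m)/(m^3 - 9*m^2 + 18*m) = (m + 2)/(m - 6)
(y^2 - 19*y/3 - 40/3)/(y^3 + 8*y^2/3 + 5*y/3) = (y - 8)/(y*(y + 1))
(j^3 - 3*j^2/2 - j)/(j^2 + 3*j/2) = (2*j^2 - 3*j - 2)/(2*j + 3)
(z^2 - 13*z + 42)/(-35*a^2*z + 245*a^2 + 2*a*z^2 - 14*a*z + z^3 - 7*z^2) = (z - 6)/(-35*a^2 + 2*a*z + z^2)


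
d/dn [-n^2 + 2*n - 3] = 2 - 2*n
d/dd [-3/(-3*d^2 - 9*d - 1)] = 9*(-2*d - 3)/(3*d^2 + 9*d + 1)^2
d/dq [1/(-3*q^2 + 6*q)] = 2*(q - 1)/(3*q^2*(q - 2)^2)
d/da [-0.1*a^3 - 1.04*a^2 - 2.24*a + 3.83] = -0.3*a^2 - 2.08*a - 2.24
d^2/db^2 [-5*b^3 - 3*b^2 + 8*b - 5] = -30*b - 6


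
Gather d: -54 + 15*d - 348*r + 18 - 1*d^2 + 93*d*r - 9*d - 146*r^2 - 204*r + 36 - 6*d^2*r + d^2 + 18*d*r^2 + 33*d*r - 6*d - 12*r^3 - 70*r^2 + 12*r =-6*d^2*r + d*(18*r^2 + 126*r) - 12*r^3 - 216*r^2 - 540*r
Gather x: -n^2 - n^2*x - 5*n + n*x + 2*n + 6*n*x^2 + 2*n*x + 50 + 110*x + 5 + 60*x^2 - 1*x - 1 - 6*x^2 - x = -n^2 - 3*n + x^2*(6*n + 54) + x*(-n^2 + 3*n + 108) + 54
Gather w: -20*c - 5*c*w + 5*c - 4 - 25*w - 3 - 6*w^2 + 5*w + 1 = -15*c - 6*w^2 + w*(-5*c - 20) - 6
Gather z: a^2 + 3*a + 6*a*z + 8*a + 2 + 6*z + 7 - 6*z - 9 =a^2 + 6*a*z + 11*a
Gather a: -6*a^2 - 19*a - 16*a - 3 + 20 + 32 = -6*a^2 - 35*a + 49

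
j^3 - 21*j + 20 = (j - 4)*(j - 1)*(j + 5)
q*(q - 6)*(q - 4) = q^3 - 10*q^2 + 24*q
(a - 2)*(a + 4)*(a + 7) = a^3 + 9*a^2 + 6*a - 56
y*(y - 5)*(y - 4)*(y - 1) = y^4 - 10*y^3 + 29*y^2 - 20*y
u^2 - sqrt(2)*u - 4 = (u - 2*sqrt(2))*(u + sqrt(2))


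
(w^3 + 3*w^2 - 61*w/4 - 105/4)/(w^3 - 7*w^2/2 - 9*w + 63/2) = (2*w^2 + 13*w + 15)/(2*(w^2 - 9))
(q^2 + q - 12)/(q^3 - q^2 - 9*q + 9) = (q + 4)/(q^2 + 2*q - 3)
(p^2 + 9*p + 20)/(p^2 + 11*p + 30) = (p + 4)/(p + 6)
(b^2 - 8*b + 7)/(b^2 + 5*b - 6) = (b - 7)/(b + 6)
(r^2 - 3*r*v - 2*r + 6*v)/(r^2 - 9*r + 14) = (r - 3*v)/(r - 7)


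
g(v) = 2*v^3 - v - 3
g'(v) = 6*v^2 - 1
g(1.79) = 6.68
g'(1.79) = 18.22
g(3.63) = 89.03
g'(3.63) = 78.06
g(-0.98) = -3.90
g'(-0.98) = 4.76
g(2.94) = 44.88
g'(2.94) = 50.86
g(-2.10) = -19.42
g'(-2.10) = 25.46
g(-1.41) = -7.20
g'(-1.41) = 10.93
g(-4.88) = -230.55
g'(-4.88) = 141.89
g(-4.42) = -171.28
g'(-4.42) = 116.22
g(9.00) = 1446.00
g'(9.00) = 485.00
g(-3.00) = -54.00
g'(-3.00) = 53.00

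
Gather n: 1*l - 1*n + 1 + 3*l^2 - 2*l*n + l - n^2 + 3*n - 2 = 3*l^2 + 2*l - n^2 + n*(2 - 2*l) - 1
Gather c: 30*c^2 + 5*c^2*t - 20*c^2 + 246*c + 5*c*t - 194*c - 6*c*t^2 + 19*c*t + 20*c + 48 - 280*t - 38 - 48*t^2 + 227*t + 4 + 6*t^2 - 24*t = c^2*(5*t + 10) + c*(-6*t^2 + 24*t + 72) - 42*t^2 - 77*t + 14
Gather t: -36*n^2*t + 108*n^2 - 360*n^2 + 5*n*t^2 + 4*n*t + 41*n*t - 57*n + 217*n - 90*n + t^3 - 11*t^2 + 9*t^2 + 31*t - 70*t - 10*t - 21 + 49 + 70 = -252*n^2 + 70*n + t^3 + t^2*(5*n - 2) + t*(-36*n^2 + 45*n - 49) + 98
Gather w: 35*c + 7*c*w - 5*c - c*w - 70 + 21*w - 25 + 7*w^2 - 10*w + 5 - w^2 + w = 30*c + 6*w^2 + w*(6*c + 12) - 90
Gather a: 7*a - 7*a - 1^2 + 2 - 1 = 0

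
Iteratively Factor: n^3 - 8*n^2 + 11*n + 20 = (n - 4)*(n^2 - 4*n - 5) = (n - 4)*(n + 1)*(n - 5)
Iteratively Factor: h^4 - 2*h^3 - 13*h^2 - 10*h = (h + 1)*(h^3 - 3*h^2 - 10*h) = (h - 5)*(h + 1)*(h^2 + 2*h) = (h - 5)*(h + 1)*(h + 2)*(h)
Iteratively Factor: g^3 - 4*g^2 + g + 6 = (g + 1)*(g^2 - 5*g + 6) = (g - 3)*(g + 1)*(g - 2)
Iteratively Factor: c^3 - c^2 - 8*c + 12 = (c + 3)*(c^2 - 4*c + 4) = (c - 2)*(c + 3)*(c - 2)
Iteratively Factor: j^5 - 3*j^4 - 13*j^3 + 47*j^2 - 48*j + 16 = (j - 4)*(j^4 + j^3 - 9*j^2 + 11*j - 4) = (j - 4)*(j + 4)*(j^3 - 3*j^2 + 3*j - 1) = (j - 4)*(j - 1)*(j + 4)*(j^2 - 2*j + 1) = (j - 4)*(j - 1)^2*(j + 4)*(j - 1)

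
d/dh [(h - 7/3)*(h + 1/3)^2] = (3*h + 1)*(9*h - 13)/9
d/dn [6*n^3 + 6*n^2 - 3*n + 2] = 18*n^2 + 12*n - 3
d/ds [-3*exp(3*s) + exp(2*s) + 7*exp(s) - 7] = (-9*exp(2*s) + 2*exp(s) + 7)*exp(s)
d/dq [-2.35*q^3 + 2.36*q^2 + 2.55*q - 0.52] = -7.05*q^2 + 4.72*q + 2.55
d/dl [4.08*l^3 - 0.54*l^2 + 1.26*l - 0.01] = 12.24*l^2 - 1.08*l + 1.26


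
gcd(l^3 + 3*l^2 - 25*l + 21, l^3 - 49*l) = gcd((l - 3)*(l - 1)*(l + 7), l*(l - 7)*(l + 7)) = l + 7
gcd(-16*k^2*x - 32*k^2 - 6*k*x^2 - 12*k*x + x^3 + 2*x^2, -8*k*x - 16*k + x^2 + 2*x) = -8*k*x - 16*k + x^2 + 2*x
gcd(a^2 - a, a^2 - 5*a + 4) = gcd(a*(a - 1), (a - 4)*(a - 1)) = a - 1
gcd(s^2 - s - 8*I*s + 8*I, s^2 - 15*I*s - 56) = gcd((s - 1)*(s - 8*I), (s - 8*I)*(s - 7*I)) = s - 8*I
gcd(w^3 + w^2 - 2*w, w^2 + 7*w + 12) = 1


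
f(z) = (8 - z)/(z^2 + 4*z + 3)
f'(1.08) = -0.71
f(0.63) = 1.25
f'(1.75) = -0.35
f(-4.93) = 1.70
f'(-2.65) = 43.25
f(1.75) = 0.48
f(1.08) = 0.82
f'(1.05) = -0.74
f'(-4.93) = 1.19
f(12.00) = -0.02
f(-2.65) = -18.44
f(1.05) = 0.84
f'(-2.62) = 36.37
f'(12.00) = 0.00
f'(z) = (8 - z)*(-2*z - 4)/(z^2 + 4*z + 3)^2 - 1/(z^2 + 4*z + 3)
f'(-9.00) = 0.08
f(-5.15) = 1.47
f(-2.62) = -17.25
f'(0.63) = -1.28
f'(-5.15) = 0.93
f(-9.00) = 0.35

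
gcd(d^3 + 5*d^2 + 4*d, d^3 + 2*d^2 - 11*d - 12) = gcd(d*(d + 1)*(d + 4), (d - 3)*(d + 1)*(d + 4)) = d^2 + 5*d + 4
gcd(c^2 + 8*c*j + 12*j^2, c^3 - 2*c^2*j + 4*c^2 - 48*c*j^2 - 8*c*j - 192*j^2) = c + 6*j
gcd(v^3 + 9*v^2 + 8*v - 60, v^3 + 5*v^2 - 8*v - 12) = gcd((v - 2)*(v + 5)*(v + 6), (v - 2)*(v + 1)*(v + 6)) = v^2 + 4*v - 12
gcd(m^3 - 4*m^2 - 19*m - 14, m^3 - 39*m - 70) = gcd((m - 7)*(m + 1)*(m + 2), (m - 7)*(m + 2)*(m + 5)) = m^2 - 5*m - 14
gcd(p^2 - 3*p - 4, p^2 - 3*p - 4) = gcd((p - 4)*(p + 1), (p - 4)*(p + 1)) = p^2 - 3*p - 4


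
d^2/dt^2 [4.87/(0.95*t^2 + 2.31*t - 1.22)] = (-8.79035*t^2 - 21.37443*t + 4.87*(1.9*t + 2.31)*(3.8*t + 4.62) + 11.28866)/(0.95*t^2 + 2.31*t - 1.22)^3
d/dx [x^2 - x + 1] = 2*x - 1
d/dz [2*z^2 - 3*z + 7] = 4*z - 3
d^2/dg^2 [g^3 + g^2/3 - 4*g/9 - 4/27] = 6*g + 2/3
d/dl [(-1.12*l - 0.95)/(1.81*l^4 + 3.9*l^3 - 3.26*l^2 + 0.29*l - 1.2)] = (6.0816*l^4 + 15.614*l^3 + 7.4638*l^2 - 6.194*l + 1.6195)/(3.2761*l^8 + 14.118*l^7 + 3.4088*l^6 - 24.3782*l^5 + 8.5456*l^4 - 11.2508*l^3 + 7.9081*l^2 - 0.696*l + 1.44)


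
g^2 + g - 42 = (g - 6)*(g + 7)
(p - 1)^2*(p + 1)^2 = p^4 - 2*p^2 + 1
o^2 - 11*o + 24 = (o - 8)*(o - 3)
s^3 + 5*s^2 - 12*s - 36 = (s - 3)*(s + 2)*(s + 6)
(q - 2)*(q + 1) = q^2 - q - 2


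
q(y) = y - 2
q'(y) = 1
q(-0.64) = -2.64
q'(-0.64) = 1.00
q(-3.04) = -5.04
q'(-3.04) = 1.00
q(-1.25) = -3.25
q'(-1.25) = 1.00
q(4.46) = 2.46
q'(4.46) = 1.00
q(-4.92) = -6.92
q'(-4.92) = 1.00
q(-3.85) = -5.85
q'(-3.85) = 1.00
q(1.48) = -0.52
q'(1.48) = 1.00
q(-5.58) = -7.58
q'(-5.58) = 1.00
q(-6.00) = -8.00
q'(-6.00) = 1.00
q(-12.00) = -14.00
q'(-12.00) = 1.00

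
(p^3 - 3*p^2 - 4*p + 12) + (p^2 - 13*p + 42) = p^3 - 2*p^2 - 17*p + 54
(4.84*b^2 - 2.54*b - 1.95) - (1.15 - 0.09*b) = 4.84*b^2 - 2.45*b - 3.1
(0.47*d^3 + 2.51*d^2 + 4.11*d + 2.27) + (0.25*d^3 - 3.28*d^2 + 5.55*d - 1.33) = 0.72*d^3 - 0.77*d^2 + 9.66*d + 0.94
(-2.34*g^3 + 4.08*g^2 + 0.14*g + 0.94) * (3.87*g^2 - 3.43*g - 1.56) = -9.0558*g^5 + 23.8158*g^4 - 9.8022*g^3 - 3.2072*g^2 - 3.4426*g - 1.4664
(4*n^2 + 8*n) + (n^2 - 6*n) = 5*n^2 + 2*n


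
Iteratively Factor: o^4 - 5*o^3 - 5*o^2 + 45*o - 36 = (o - 4)*(o^3 - o^2 - 9*o + 9) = (o - 4)*(o - 1)*(o^2 - 9) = (o - 4)*(o - 3)*(o - 1)*(o + 3)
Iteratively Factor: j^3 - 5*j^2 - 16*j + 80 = (j - 4)*(j^2 - j - 20) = (j - 5)*(j - 4)*(j + 4)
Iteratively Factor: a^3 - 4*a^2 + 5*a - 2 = (a - 2)*(a^2 - 2*a + 1) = (a - 2)*(a - 1)*(a - 1)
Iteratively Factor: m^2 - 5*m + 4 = (m - 4)*(m - 1)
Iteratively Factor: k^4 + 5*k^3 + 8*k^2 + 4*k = (k + 2)*(k^3 + 3*k^2 + 2*k) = (k + 1)*(k + 2)*(k^2 + 2*k) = k*(k + 1)*(k + 2)*(k + 2)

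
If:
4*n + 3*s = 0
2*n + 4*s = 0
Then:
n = 0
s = 0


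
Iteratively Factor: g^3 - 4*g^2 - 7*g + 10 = (g + 2)*(g^2 - 6*g + 5) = (g - 5)*(g + 2)*(g - 1)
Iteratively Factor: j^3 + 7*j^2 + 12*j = (j + 3)*(j^2 + 4*j) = j*(j + 3)*(j + 4)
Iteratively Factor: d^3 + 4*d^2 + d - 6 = (d + 2)*(d^2 + 2*d - 3) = (d + 2)*(d + 3)*(d - 1)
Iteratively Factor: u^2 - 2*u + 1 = (u - 1)*(u - 1)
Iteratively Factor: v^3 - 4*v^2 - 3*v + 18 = (v - 3)*(v^2 - v - 6) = (v - 3)^2*(v + 2)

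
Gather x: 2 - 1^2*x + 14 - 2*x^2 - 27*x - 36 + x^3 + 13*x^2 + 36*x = x^3 + 11*x^2 + 8*x - 20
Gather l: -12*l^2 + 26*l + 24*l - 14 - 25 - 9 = -12*l^2 + 50*l - 48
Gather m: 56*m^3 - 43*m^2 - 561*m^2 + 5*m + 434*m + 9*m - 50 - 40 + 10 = 56*m^3 - 604*m^2 + 448*m - 80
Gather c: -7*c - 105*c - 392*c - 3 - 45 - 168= -504*c - 216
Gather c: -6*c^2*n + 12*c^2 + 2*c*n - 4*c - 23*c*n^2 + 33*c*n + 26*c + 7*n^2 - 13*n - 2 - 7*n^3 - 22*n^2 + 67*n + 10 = c^2*(12 - 6*n) + c*(-23*n^2 + 35*n + 22) - 7*n^3 - 15*n^2 + 54*n + 8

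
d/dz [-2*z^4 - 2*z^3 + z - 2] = -8*z^3 - 6*z^2 + 1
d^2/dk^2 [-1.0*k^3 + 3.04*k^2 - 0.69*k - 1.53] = 6.08 - 6.0*k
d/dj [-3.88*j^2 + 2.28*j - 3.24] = 2.28 - 7.76*j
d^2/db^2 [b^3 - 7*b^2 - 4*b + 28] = 6*b - 14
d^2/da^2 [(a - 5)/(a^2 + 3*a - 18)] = 2*((2 - 3*a)*(a^2 + 3*a - 18) + (a - 5)*(2*a + 3)^2)/(a^2 + 3*a - 18)^3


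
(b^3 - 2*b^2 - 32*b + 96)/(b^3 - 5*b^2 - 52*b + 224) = (b^2 + 2*b - 24)/(b^2 - b - 56)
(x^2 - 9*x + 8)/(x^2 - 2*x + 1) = (x - 8)/(x - 1)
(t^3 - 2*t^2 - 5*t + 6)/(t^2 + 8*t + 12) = (t^2 - 4*t + 3)/(t + 6)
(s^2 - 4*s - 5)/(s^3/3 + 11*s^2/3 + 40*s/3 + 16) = 3*(s^2 - 4*s - 5)/(s^3 + 11*s^2 + 40*s + 48)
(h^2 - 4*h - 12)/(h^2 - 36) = (h + 2)/(h + 6)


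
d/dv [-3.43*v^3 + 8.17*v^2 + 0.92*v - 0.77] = -10.29*v^2 + 16.34*v + 0.92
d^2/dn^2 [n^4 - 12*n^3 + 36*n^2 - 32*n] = 12*n^2 - 72*n + 72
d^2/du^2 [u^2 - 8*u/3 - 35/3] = 2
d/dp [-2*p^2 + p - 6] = 1 - 4*p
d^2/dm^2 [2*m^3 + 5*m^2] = 12*m + 10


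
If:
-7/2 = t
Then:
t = -7/2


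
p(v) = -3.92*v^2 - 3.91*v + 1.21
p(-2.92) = -20.80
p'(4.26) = -37.31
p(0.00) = 1.21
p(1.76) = -17.81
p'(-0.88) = 2.99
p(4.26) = -86.59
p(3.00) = -45.80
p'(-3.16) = 20.86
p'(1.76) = -17.71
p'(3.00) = -27.43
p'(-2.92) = 18.98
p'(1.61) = -16.53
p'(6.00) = -50.95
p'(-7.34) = 53.64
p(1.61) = -15.25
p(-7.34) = -181.28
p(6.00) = -163.37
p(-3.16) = -25.58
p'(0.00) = -3.91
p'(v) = -7.84*v - 3.91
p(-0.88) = 1.62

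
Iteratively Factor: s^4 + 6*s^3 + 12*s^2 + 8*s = (s + 2)*(s^3 + 4*s^2 + 4*s) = s*(s + 2)*(s^2 + 4*s + 4) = s*(s + 2)^2*(s + 2)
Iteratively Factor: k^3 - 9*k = (k + 3)*(k^2 - 3*k) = k*(k + 3)*(k - 3)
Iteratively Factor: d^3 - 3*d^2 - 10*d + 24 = (d - 4)*(d^2 + d - 6) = (d - 4)*(d + 3)*(d - 2)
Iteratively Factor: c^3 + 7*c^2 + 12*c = (c + 4)*(c^2 + 3*c) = (c + 3)*(c + 4)*(c)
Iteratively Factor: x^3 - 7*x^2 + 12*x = (x - 4)*(x^2 - 3*x) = x*(x - 4)*(x - 3)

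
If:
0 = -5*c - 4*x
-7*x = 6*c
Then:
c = 0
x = 0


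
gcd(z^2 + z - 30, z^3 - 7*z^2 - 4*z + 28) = 1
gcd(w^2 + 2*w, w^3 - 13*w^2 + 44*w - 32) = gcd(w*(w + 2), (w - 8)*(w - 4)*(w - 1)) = 1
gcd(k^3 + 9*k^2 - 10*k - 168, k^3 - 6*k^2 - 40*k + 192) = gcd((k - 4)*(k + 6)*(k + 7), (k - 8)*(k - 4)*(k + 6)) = k^2 + 2*k - 24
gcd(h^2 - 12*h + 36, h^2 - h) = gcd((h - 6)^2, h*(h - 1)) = 1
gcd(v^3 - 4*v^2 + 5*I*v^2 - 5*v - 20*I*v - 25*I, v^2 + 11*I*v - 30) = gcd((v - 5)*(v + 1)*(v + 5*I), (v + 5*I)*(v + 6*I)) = v + 5*I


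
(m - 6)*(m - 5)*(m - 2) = m^3 - 13*m^2 + 52*m - 60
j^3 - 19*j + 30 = (j - 3)*(j - 2)*(j + 5)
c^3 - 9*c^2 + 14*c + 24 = (c - 6)*(c - 4)*(c + 1)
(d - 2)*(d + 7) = d^2 + 5*d - 14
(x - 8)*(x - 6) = x^2 - 14*x + 48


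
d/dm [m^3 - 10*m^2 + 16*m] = 3*m^2 - 20*m + 16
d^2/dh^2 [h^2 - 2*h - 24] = 2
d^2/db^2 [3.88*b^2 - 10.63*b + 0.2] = 7.76000000000000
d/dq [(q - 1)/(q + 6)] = 7/(q + 6)^2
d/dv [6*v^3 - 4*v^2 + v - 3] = 18*v^2 - 8*v + 1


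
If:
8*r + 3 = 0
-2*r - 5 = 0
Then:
No Solution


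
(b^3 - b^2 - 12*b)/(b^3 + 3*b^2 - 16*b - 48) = b/(b + 4)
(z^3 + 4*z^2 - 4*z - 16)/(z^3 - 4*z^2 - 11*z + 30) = (z^2 + 6*z + 8)/(z^2 - 2*z - 15)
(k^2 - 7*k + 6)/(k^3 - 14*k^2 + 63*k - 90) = (k - 1)/(k^2 - 8*k + 15)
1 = 1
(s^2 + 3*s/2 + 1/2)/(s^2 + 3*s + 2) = (s + 1/2)/(s + 2)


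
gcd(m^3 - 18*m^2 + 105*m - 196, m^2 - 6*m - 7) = m - 7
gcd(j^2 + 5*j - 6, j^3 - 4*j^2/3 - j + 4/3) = j - 1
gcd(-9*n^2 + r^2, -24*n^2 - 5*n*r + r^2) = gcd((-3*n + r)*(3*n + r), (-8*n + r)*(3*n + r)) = 3*n + r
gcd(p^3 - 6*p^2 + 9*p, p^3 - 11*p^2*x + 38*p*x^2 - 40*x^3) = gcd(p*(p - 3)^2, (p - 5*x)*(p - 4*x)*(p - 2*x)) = 1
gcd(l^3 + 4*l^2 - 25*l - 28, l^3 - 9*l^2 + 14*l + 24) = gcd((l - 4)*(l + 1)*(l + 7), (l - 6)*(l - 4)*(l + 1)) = l^2 - 3*l - 4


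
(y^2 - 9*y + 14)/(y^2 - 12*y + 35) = (y - 2)/(y - 5)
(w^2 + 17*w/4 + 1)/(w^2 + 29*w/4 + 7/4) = (w + 4)/(w + 7)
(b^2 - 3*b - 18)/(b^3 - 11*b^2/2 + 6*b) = 2*(b^2 - 3*b - 18)/(b*(2*b^2 - 11*b + 12))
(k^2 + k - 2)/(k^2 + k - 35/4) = 4*(k^2 + k - 2)/(4*k^2 + 4*k - 35)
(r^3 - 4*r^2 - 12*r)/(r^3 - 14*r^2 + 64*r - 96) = r*(r + 2)/(r^2 - 8*r + 16)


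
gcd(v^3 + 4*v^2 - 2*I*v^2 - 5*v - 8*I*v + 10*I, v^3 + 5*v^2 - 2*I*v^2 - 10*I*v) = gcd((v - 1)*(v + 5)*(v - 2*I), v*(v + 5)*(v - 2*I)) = v^2 + v*(5 - 2*I) - 10*I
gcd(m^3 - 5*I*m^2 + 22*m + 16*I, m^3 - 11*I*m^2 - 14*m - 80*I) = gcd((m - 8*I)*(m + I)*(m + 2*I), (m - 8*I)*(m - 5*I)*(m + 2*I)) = m^2 - 6*I*m + 16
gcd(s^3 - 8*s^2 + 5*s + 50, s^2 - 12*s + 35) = s - 5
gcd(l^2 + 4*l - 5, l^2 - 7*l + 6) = l - 1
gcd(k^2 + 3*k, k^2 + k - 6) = k + 3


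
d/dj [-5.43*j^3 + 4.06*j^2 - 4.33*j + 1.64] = -16.29*j^2 + 8.12*j - 4.33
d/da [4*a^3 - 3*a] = 12*a^2 - 3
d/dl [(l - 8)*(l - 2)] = 2*l - 10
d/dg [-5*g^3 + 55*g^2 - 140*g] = -15*g^2 + 110*g - 140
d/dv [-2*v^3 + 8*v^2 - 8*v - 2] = -6*v^2 + 16*v - 8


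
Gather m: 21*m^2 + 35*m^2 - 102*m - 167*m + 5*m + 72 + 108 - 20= 56*m^2 - 264*m + 160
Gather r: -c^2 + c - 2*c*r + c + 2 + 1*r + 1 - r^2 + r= -c^2 + 2*c - r^2 + r*(2 - 2*c) + 3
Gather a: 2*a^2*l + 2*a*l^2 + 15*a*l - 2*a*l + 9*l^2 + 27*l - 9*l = 2*a^2*l + a*(2*l^2 + 13*l) + 9*l^2 + 18*l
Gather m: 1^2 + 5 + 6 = 12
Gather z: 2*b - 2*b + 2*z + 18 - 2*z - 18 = 0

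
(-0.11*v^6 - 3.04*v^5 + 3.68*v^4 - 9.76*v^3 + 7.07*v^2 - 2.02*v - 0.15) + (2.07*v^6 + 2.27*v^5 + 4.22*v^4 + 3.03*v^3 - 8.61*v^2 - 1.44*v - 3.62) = 1.96*v^6 - 0.77*v^5 + 7.9*v^4 - 6.73*v^3 - 1.54*v^2 - 3.46*v - 3.77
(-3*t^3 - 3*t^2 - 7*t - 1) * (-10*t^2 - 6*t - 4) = 30*t^5 + 48*t^4 + 100*t^3 + 64*t^2 + 34*t + 4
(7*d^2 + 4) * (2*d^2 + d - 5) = 14*d^4 + 7*d^3 - 27*d^2 + 4*d - 20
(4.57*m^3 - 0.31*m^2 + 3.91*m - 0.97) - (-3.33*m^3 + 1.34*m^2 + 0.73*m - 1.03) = 7.9*m^3 - 1.65*m^2 + 3.18*m + 0.0600000000000001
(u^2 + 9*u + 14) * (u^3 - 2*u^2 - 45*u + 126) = u^5 + 7*u^4 - 49*u^3 - 307*u^2 + 504*u + 1764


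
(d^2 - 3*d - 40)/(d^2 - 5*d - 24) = (d + 5)/(d + 3)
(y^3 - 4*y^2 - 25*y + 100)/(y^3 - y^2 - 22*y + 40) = (y - 5)/(y - 2)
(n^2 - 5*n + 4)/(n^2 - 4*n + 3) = (n - 4)/(n - 3)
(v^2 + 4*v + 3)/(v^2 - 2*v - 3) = (v + 3)/(v - 3)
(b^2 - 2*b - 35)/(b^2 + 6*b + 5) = (b - 7)/(b + 1)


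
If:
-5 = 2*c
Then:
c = -5/2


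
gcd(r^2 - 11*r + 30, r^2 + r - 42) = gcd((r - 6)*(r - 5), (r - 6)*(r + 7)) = r - 6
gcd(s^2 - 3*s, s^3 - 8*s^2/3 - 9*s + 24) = s - 3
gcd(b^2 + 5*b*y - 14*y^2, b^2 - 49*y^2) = b + 7*y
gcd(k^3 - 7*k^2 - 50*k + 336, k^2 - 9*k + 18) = k - 6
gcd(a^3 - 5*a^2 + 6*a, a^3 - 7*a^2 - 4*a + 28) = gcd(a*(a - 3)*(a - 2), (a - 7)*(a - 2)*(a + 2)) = a - 2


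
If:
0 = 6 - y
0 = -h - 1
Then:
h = -1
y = 6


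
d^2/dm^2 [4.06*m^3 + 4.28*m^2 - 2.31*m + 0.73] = 24.36*m + 8.56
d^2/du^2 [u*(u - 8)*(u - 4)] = 6*u - 24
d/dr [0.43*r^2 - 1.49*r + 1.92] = 0.86*r - 1.49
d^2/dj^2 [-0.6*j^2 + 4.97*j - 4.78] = -1.20000000000000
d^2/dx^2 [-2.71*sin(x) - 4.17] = 2.71*sin(x)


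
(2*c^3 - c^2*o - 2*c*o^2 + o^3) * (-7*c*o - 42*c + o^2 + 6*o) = -14*c^4*o - 84*c^4 + 9*c^3*o^2 + 54*c^3*o + 13*c^2*o^3 + 78*c^2*o^2 - 9*c*o^4 - 54*c*o^3 + o^5 + 6*o^4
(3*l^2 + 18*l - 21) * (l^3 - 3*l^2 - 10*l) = 3*l^5 + 9*l^4 - 105*l^3 - 117*l^2 + 210*l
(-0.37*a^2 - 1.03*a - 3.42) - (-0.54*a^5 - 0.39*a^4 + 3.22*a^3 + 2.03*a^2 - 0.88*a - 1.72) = 0.54*a^5 + 0.39*a^4 - 3.22*a^3 - 2.4*a^2 - 0.15*a - 1.7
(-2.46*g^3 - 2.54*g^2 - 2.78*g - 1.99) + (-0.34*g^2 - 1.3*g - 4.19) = -2.46*g^3 - 2.88*g^2 - 4.08*g - 6.18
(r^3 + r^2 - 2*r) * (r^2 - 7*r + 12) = r^5 - 6*r^4 + 3*r^3 + 26*r^2 - 24*r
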